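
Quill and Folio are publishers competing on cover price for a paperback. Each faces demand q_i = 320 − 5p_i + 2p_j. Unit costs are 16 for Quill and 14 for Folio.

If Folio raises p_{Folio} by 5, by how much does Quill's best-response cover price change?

Quill's profit: π = (p_{Quill} − 16)(320 − 5p_{Quill} + 2p_{Folio}).
∂π/∂p_{Quill} = 400 − 10p_{Quill} + 2p_{Folio} = 0 ⇒ p_{Quill} = 40 + 0.2p_{Folio}.
The reaction-function slope is 0.2, so a 5-unit rise in p_{Folio} moves p_{Quill} by 0.2 × 5 = 1. Quill's best response rises — the actions are strategic complements.

1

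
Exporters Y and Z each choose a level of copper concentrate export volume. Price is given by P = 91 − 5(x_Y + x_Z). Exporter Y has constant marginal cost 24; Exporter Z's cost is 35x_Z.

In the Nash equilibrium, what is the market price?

50

Exporter Y's profit: π = x_Y(91 − 5(x_Y + x_Z)) − 24x_Y.
∂π/∂x_Y = 67 − 10x_Y − 5x_Z = 0, so x_Y = 6.7 − 0.5x_Z.
By the same steps for Z: x_Z = 5.6 − 0.5x_Y.
Plugging x_Z into Y's best response: x_Y = 6.7 − 0.5(5.6 − 0.5x_Y) ⇒ 0.75x_Y = 3.9, so x_Y = 5.2.
Then x_Z = 5.6 − 0.5·5.2 = 3.
Equilibrium price: P = 91 − 5·8.2 = 50.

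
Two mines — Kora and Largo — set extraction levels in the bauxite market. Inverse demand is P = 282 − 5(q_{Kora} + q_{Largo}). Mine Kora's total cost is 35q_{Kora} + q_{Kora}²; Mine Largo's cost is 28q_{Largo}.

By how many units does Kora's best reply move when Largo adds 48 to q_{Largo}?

-20

Mine Kora's profit: π = q_{Kora}(282 − 5(q_{Kora} + q_{Largo})) − 35q_{Kora} − q_{Kora}².
∂π/∂q_{Kora} = 247 − 12q_{Kora} − 5q_{Largo} = 0, so q_{Kora} = 247/12 − (5/12)q_{Largo}.
The reaction-function slope is −5/12, so a 48-unit rise in q_{Largo} moves q_{Kora} by −5/12 × 48 = −20. Kora's best response falls — the actions are strategic substitutes.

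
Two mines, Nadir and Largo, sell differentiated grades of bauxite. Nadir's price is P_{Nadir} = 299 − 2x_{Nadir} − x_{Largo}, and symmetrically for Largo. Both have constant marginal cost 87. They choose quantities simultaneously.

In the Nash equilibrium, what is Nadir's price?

171.8

Mine Nadir's profit: π = x_{Nadir}(299 − 2x_{Nadir} − x_{Largo}) − 87x_{Nadir}.
∂π/∂x_{Nadir} = 212 − 4x_{Nadir} − x_{Largo} = 0 ⇒ x_{Nadir} = 53 − 0.25x_{Largo}.
Setting x_{Nadir} = x_{Largo} in the reaction function: x_{Nadir} = 53 − 0.25x_{Nadir}, so x_{Nadir} = 53 / 1.25 = 42.4.
P_{Nadir} = 299 − 2·42.4 − 42.4 = 171.8.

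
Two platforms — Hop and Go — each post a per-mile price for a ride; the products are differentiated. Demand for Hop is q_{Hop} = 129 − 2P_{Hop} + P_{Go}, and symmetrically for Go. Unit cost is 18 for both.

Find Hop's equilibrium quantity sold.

Hop's profit: π = (P_{Hop} − 18)(129 − 2P_{Hop} + P_{Go}).
∂π/∂P_{Hop} = 165 − 4P_{Hop} + P_{Go} = 0 ⇒ P_{Hop} = 41.25 + 0.25P_{Go}.
The game is symmetric, so in equilibrium P_{Go} = P_{Hop}: the reaction function gives 0.75P_{Hop} = 41.25, hence P_{Hop} = 55.
q_{Hop} = 129 − 2·55 + 55 = 74.

74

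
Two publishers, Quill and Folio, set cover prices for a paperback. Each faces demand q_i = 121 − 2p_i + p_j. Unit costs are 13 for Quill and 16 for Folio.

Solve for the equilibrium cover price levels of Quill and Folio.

49.4, 50.6

Quill's profit: π = (p_{Quill} − 13)(121 − 2p_{Quill} + p_{Folio}).
∂π/∂p_{Quill} = 147 − 4p_{Quill} + p_{Folio} = 0 ⇒ p_{Quill} = 36.75 + 0.25p_{Folio}.
Similarly p_{Folio} = 38.25 + 0.25p_{Quill}.
Substituting the second reaction function into the first: p_{Quill} = 36.75 + 0.25(38.25 + 0.25p_{Quill}), which gives 0.9375p_{Quill} = 46.3125 ⇒ p_{Quill} = 49.4.
Then p_{Folio} = 38.25 + 0.25·49.4 = 50.6.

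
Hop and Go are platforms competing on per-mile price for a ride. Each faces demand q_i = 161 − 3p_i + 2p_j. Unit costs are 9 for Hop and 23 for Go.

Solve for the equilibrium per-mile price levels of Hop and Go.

Hop's profit: π = (p_{Hop} − 9)(161 − 3p_{Hop} + 2p_{Go}).
∂π/∂p_{Hop} = 188 − 6p_{Hop} + 2p_{Go} = 0 ⇒ p_{Hop} = 94/3 + (1/3)p_{Go}.
Similarly p_{Go} = 115/3 + (1/3)p_{Hop}.
Plugging p_{Go} into Hop's best response: p_{Hop} = 94/3 + (1/3)(115/3 + (1/3)p_{Hop}) ⇒ (8/9)p_{Hop} = 397/9, so p_{Hop} = 49.625.
Then p_{Go} = 115/3 + (1/3)·49.625 = 54.875.

49.625, 54.875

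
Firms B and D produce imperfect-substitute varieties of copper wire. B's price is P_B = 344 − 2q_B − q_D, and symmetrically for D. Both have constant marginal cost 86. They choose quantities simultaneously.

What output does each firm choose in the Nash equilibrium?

51.6

Firm B's profit: π = q_B(344 − 2q_B − q_D) − 86q_B.
∂π/∂q_B = 258 − 4q_B − q_D = 0 ⇒ q_B = 64.5 − 0.25q_D.
By symmetry q_D = q_B; substituting into the reaction function, 1.25q_B = 64.5 and q_B = 51.6.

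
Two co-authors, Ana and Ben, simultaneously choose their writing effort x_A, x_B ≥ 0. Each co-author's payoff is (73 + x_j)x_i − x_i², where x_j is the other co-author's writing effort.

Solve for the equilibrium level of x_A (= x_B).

Ana's payoff is (73 + x_B)x_A − x_A².
∂π/∂x_A = 73 + x_B − 2x_A = 0, so x_A = 36.5 + 0.5x_B.
Setting x_A = x_B in the reaction function: x_A = 36.5 + 0.5x_A, so x_A = 36.5 / 0.5 = 73.

73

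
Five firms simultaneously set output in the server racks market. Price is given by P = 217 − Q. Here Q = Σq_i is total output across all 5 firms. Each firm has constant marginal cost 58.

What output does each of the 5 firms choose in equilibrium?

A representative firm's profit is π_i = q_i(217 − Q) − 58q_i, with Q = q_i + Σ_{j≠i} q_j.
First-order condition: 159 − 2q_i − Σ_{j≠i} q_j = 0.
Imposing symmetry (q_j = q for all j) turns Σ_{j≠i} q_j into 4q, so 159 = 6q and q = 26.5.

26.5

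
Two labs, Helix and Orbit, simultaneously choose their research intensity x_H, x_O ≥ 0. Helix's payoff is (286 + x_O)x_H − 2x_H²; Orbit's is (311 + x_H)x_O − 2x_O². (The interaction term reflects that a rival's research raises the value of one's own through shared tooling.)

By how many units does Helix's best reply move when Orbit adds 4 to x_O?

Expanding Helix's payoff: 286x_H + x_Ox_H − 2x_H².
∂π/∂x_H = 286 + x_O − 4x_H = 0, so x_H = 71.5 + 0.25x_O.
The reaction-function slope is 0.25, so a 4-unit rise in x_O moves x_H by 0.25 × 4 = 1. Helix's best response rises — the actions are strategic complements.

1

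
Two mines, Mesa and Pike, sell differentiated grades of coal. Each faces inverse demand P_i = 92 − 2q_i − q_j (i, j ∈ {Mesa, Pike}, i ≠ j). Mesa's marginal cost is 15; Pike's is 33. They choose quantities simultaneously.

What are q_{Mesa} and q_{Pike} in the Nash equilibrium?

16.6, 10.6

Mine Mesa's profit: π = q_{Mesa}(92 − 2q_{Mesa} − q_{Pike}) − 15q_{Mesa}.
∂π/∂q_{Mesa} = 77 − 4q_{Mesa} − q_{Pike} = 0 ⇒ q_{Mesa} = 19.25 − 0.25q_{Pike}.
Similarly q_{Pike} = 14.75 − 0.25q_{Mesa}.
Substituting the second reaction function into the first: q_{Mesa} = 19.25 − 0.25(14.75 − 0.25q_{Mesa}), which gives 0.9375q_{Mesa} = 15.5625 ⇒ q_{Mesa} = 16.6.
Then q_{Pike} = 14.75 − 0.25·16.6 = 10.6.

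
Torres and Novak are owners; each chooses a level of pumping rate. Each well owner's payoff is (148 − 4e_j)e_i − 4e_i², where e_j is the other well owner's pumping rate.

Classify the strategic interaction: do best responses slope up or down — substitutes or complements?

strategic substitutes

Torres's payoff is (148 − 4e_N)e_T − 4e_T².
∂π/∂e_T = 148 − 4e_N − 8e_T = 0, so e_T = 18.5 − 0.5e_N.
The best-response slope de_T/de_N = −0.5 < 0: the reaction function is downward-sloping, so the choices are strategic substitutes.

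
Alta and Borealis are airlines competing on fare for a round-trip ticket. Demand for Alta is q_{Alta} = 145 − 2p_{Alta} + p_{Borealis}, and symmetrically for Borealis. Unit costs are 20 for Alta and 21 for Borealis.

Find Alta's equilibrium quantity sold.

83.6

Alta's profit: π = (p_{Alta} − 20)(145 − 2p_{Alta} + p_{Borealis}).
∂π/∂p_{Alta} = 185 − 4p_{Alta} + p_{Borealis} = 0 ⇒ p_{Alta} = 46.25 + 0.25p_{Borealis}.
Similarly p_{Borealis} = 46.75 + 0.25p_{Alta}.
Substituting the second reaction function into the first: p_{Alta} = 46.25 + 0.25(46.75 + 0.25p_{Alta}), which gives 0.9375p_{Alta} = 57.9375 ⇒ p_{Alta} = 61.8.
Then p_{Borealis} = 46.75 + 0.25·61.8 = 62.2.
q_{Alta} = 145 − 2·61.8 + 62.2 = 83.6.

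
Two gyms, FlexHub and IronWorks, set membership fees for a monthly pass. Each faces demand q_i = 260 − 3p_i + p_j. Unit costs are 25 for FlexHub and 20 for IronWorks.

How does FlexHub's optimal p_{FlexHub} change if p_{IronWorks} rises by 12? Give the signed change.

FlexHub's profit: π = (p_{FlexHub} − 25)(260 − 3p_{FlexHub} + p_{IronWorks}).
∂π/∂p_{FlexHub} = 335 − 6p_{FlexHub} + p_{IronWorks} = 0 ⇒ p_{FlexHub} = 335/6 + (1/6)p_{IronWorks}.
The reaction-function slope is 1/6, so a 12-unit rise in p_{IronWorks} moves p_{FlexHub} by 1/6 × 12 = 2. FlexHub's best response rises — the actions are strategic complements.

2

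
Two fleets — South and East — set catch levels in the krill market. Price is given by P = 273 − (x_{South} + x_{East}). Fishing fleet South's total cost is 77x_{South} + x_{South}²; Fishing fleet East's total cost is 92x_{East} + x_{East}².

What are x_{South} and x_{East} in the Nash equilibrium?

Fishing fleet South's profit: π = x_{South}(273 − (x_{South} + x_{East})) − 77x_{South} − x_{South}².
∂π/∂x_{South} = 196 − 4x_{South} − x_{East} = 0, so x_{South} = 49 − 0.25x_{East}.
By the same steps for East: x_{East} = 45.25 − 0.25x_{South}.
Substituting the second reaction function into the first: x_{South} = 49 − 0.25(45.25 − 0.25x_{South}), which gives 0.9375x_{South} = 37.6875 ⇒ x_{South} = 40.2.
Then x_{East} = 45.25 − 0.25·40.2 = 35.2.

40.2, 35.2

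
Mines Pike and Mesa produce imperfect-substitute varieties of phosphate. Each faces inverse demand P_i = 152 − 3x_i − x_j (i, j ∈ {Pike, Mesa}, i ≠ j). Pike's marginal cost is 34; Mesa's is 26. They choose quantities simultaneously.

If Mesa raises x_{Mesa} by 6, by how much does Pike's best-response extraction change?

-1

Mine Pike's profit: π = x_{Pike}(152 − 3x_{Pike} − x_{Mesa}) − 34x_{Pike}.
∂π/∂x_{Pike} = 118 − 6x_{Pike} − x_{Mesa} = 0 ⇒ x_{Pike} = 59/3 − (1/6)x_{Mesa}.
The reaction-function slope is −1/6, so a 6-unit rise in x_{Mesa} moves x_{Pike} by −1/6 × 6 = −1. Pike's best response falls — the actions are strategic substitutes.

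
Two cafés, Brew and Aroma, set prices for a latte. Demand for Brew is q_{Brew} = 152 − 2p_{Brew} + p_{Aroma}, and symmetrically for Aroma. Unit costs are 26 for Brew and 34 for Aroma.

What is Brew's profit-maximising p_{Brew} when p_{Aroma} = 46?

Brew's profit: π = (p_{Brew} − 26)(152 − 2p_{Brew} + p_{Aroma}).
∂π/∂p_{Brew} = 204 − 4p_{Brew} + p_{Aroma} = 0 ⇒ p_{Brew} = 51 + 0.25p_{Aroma}.
At p_{Aroma} = 46: p_{Brew} = 51 + 0.25·46 = 62.5.

62.5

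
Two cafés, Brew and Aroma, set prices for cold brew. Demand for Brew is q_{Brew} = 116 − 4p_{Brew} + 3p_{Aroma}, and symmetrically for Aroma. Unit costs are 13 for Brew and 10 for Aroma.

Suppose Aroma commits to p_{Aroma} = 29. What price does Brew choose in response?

Brew's profit: π = (p_{Brew} − 13)(116 − 4p_{Brew} + 3p_{Aroma}).
∂π/∂p_{Brew} = 168 − 8p_{Brew} + 3p_{Aroma} = 0 ⇒ p_{Brew} = 21 + 0.375p_{Aroma}.
At p_{Aroma} = 29: p_{Brew} = 21 + 0.375·29 = 31.875.

31.875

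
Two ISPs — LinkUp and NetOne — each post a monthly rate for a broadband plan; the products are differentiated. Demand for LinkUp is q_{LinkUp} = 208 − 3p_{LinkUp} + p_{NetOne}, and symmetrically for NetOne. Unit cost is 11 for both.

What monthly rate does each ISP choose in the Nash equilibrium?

48.2

LinkUp's profit: π = (p_{LinkUp} − 11)(208 − 3p_{LinkUp} + p_{NetOne}).
∂π/∂p_{LinkUp} = 241 − 6p_{LinkUp} + p_{NetOne} = 0 ⇒ p_{LinkUp} = 241/6 + (1/6)p_{NetOne}.
Setting p_{LinkUp} = p_{NetOne} in the reaction function: p_{LinkUp} = 241/6 + (1/6)p_{LinkUp}, so p_{LinkUp} = (241/6) / (5/6) = 48.2.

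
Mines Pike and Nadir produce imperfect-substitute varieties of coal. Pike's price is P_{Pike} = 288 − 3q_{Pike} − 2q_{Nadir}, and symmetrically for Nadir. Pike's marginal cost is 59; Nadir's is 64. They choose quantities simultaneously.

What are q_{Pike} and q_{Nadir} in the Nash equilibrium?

28.9375, 27.6875

Mine Pike's profit: π = q_{Pike}(288 − 3q_{Pike} − 2q_{Nadir}) − 59q_{Pike}.
∂π/∂q_{Pike} = 229 − 6q_{Pike} − 2q_{Nadir} = 0 ⇒ q_{Pike} = 229/6 − (1/3)q_{Nadir}.
Similarly q_{Nadir} = 112/3 − (1/3)q_{Pike}.
Solving the two reaction functions simultaneously: (1 − (−1/3)(−1/3))q_{Pike} = 229/6 − (1/3)·(112/3), so (8/9)q_{Pike} = 463/18 and q_{Pike} = 28.9375.
Then q_{Nadir} = 112/3 − (1/3)·28.9375 = 27.6875.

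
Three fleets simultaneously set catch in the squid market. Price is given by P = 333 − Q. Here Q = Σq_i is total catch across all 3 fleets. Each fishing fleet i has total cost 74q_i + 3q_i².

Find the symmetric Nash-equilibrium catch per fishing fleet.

A representative fishing fleet's profit is π_i = q_i(333 − Q) − 74q_i − 3q_i², with Q = q_i + Σ_{j≠i} q_j.
First-order condition: 259 − 8q_i − Σ_{j≠i} q_j = 0.
Imposing symmetry (q_j = q for all j) turns Σ_{j≠i} q_j into 2q, so 259 = 10q and q = 25.9.

25.9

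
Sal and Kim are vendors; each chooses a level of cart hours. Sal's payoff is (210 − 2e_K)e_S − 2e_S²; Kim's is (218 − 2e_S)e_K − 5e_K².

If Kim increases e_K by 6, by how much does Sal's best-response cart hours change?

-3

Expanding Sal's payoff: 210e_S − 2e_Ke_S − 2e_S².
∂π/∂e_S = 210 − 2e_K − 4e_S = 0, so e_S = 52.5 − 0.5e_K.
The reaction-function slope is −0.5, so a 6-unit rise in e_K moves e_S by −0.5 × 6 = −3. Sal's best response falls — the actions are strategic substitutes.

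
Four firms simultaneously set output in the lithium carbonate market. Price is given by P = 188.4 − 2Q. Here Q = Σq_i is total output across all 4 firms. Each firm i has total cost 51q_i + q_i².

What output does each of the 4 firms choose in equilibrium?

A representative firm's profit is π_i = q_i(188.4 − 2Q) − 51q_i − q_i², with Q = q_i + Σ_{j≠i} q_j.
First-order condition: 137.4 − 6q_i − 2Σ_{j≠i} q_j = 0.
In a symmetric equilibrium every firm chooses the same q, so Σ_{j≠i} q_j = 3q. The condition becomes 137.4 − 12q = 0, giving q = 137.4/12 = 11.45.

11.45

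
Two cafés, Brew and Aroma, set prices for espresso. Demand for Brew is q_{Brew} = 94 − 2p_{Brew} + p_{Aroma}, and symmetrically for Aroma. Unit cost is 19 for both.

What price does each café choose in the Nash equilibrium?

Brew's profit: π = (p_{Brew} − 19)(94 − 2p_{Brew} + p_{Aroma}).
∂π/∂p_{Brew} = 132 − 4p_{Brew} + p_{Aroma} = 0 ⇒ p_{Brew} = 33 + 0.25p_{Aroma}.
By symmetry p_{Aroma} = p_{Brew}; substituting into the reaction function, 0.75p_{Brew} = 33 and p_{Brew} = 44.

44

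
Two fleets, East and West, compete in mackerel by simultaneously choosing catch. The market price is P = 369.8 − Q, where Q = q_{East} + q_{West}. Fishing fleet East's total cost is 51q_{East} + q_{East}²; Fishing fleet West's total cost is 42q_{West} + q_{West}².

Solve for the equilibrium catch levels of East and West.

Fishing fleet East's profit: π = q_{East}(369.8 − (q_{East} + q_{West})) − 51q_{East} − q_{East}².
∂π/∂q_{East} = 318.8 − 4q_{East} − q_{West} = 0, so q_{East} = 79.7 − 0.25q_{West}.
By the same steps for West: q_{West} = 81.95 − 0.25q_{East}.
Solving the two reaction functions simultaneously: (1 − (−0.25)(−0.25))q_{East} = 79.7 − 0.25·81.95, so 0.9375q_{East} = 59.2125 and q_{East} = 63.16.
Then q_{West} = 81.95 − 0.25·63.16 = 66.16.

63.16, 66.16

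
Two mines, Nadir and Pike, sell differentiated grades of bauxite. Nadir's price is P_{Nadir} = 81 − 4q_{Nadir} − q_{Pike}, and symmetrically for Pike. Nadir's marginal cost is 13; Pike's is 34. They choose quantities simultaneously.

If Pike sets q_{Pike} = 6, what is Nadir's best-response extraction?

7.75

Mine Nadir's profit: π = q_{Nadir}(81 − 4q_{Nadir} − q_{Pike}) − 13q_{Nadir}.
∂π/∂q_{Nadir} = 68 − 8q_{Nadir} − q_{Pike} = 0 ⇒ q_{Nadir} = 8.5 − 0.125q_{Pike}.
At q_{Pike} = 6: q_{Nadir} = 8.5 − 0.125·6 = 7.75.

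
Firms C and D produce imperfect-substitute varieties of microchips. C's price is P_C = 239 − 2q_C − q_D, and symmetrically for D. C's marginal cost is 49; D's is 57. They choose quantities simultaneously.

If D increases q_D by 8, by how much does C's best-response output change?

Firm C's profit: π = q_C(239 − 2q_C − q_D) − 49q_C.
∂π/∂q_C = 190 − 4q_C − q_D = 0 ⇒ q_C = 47.5 − 0.25q_D.
The reaction-function slope is −0.25, so an 8-unit rise in q_D moves q_C by −0.25 × 8 = −2. C's best response falls — the actions are strategic substitutes.

-2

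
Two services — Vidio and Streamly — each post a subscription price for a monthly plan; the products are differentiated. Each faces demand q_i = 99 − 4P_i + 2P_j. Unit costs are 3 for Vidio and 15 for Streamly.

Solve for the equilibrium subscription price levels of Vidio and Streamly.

20.1, 24.9

Vidio's profit: π = (P_{Vidio} − 3)(99 − 4P_{Vidio} + 2P_{Streamly}).
∂π/∂P_{Vidio} = 111 − 8P_{Vidio} + 2P_{Streamly} = 0 ⇒ P_{Vidio} = 13.875 + 0.25P_{Streamly}.
Similarly P_{Streamly} = 19.875 + 0.25P_{Vidio}.
Plugging P_{Streamly} into Vidio's best response: P_{Vidio} = 13.875 + 0.25(19.875 + 0.25P_{Vidio}) ⇒ 0.9375P_{Vidio} = 603/32, so P_{Vidio} = 20.1.
Then P_{Streamly} = 19.875 + 0.25·20.1 = 24.9.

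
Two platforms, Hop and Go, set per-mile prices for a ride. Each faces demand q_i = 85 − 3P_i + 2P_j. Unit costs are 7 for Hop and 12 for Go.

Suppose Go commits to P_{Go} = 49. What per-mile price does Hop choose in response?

34

Hop's profit: π = (P_{Hop} − 7)(85 − 3P_{Hop} + 2P_{Go}).
∂π/∂P_{Hop} = 106 − 6P_{Hop} + 2P_{Go} = 0 ⇒ P_{Hop} = 53/3 + (1/3)P_{Go}.
At P_{Go} = 49: P_{Hop} = 53/3 + (1/3)·49 = 34.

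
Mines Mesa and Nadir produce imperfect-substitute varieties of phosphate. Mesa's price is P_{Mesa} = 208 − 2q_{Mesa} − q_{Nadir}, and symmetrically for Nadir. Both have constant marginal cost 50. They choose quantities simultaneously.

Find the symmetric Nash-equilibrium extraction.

31.6

Mine Mesa's profit: π = q_{Mesa}(208 − 2q_{Mesa} − q_{Nadir}) − 50q_{Mesa}.
∂π/∂q_{Mesa} = 158 − 4q_{Mesa} − q_{Nadir} = 0 ⇒ q_{Mesa} = 39.5 − 0.25q_{Nadir}.
Setting q_{Mesa} = q_{Nadir} in the reaction function: q_{Mesa} = 39.5 − 0.25q_{Mesa}, so q_{Mesa} = 39.5 / 1.25 = 31.6.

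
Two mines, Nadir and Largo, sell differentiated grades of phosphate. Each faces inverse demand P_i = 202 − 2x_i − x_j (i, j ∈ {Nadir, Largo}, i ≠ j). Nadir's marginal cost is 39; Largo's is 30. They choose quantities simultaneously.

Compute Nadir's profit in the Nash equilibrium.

Mine Nadir's profit: π = x_{Nadir}(202 − 2x_{Nadir} − x_{Largo}) − 39x_{Nadir}.
∂π/∂x_{Nadir} = 163 − 4x_{Nadir} − x_{Largo} = 0 ⇒ x_{Nadir} = 40.75 − 0.25x_{Largo}.
Similarly x_{Largo} = 43 − 0.25x_{Nadir}.
Substituting the second reaction function into the first: x_{Nadir} = 40.75 − 0.25(43 − 0.25x_{Nadir}), which gives 0.9375x_{Nadir} = 30 ⇒ x_{Nadir} = 32.
Then x_{Largo} = 43 − 0.25·32 = 35.
P_{Nadir} = 202 − 2·32 − 35 = 103.
Profit = (103 − 39)·32 = 2048.

2048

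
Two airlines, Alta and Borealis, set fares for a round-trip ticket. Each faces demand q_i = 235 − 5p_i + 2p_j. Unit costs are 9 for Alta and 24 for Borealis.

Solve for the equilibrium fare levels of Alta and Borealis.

36.5625, 42.8125

Alta's profit: π = (p_{Alta} − 9)(235 − 5p_{Alta} + 2p_{Borealis}).
∂π/∂p_{Alta} = 280 − 10p_{Alta} + 2p_{Borealis} = 0 ⇒ p_{Alta} = 28 + 0.2p_{Borealis}.
Similarly p_{Borealis} = 35.5 + 0.2p_{Alta}.
Solving the two reaction functions simultaneously: (1 − (0.2)(0.2))p_{Alta} = 28 + 0.2·35.5, so 0.96p_{Alta} = 35.1 and p_{Alta} = 36.5625.
Then p_{Borealis} = 35.5 + 0.2·36.5625 = 42.8125.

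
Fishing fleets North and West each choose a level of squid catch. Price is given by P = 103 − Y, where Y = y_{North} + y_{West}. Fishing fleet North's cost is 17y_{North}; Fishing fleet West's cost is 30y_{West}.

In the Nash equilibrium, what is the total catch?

53

Fishing fleet North's profit: π = y_{North}(103 − (y_{North} + y_{West})) − 17y_{North}.
∂π/∂y_{North} = 86 − 2y_{North} − y_{West} = 0, so y_{North} = 43 − 0.5y_{West}.
By the same steps for West: y_{West} = 36.5 − 0.5y_{North}.
Substituting the second reaction function into the first: y_{North} = 43 − 0.5(36.5 − 0.5y_{North}), which gives 0.75y_{North} = 24.75 ⇒ y_{North} = 33.
Then y_{West} = 36.5 − 0.5·33 = 20.
Total catch: 33 + 20 = 53.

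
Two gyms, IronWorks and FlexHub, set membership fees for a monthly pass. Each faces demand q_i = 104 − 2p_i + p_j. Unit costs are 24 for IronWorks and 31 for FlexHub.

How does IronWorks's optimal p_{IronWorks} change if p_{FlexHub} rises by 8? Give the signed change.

IronWorks's profit: π = (p_{IronWorks} − 24)(104 − 2p_{IronWorks} + p_{FlexHub}).
∂π/∂p_{IronWorks} = 152 − 4p_{IronWorks} + p_{FlexHub} = 0 ⇒ p_{IronWorks} = 38 + 0.25p_{FlexHub}.
The reaction-function slope is 0.25, so an 8-unit rise in p_{FlexHub} moves p_{IronWorks} by 0.25 × 8 = 2. IronWorks's best response rises — the actions are strategic complements.

2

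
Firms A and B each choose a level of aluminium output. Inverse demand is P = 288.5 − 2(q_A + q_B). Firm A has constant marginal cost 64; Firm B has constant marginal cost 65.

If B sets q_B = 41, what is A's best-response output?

35.625

Firm A's profit: π = q_A(288.5 − 2(q_A + q_B)) − 64q_A.
∂π/∂q_A = 224.5 − 4q_A − 2q_B = 0, so q_A = 56.125 − 0.5q_B.
At q_B = 41: q_A = 56.125 − 0.5·41 = 35.625.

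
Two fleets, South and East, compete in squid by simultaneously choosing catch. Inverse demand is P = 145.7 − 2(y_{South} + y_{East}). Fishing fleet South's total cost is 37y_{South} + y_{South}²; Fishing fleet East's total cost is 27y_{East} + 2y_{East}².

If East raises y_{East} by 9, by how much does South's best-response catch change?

-3

Fishing fleet South's profit: π = y_{South}(145.7 − 2(y_{South} + y_{East})) − 37y_{South} − y_{South}².
∂π/∂y_{South} = 108.7 − 6y_{South} − 2y_{East} = 0, so y_{South} = 1087/60 − (1/3)y_{East}.
The reaction-function slope is −1/3, so a 9-unit rise in y_{East} moves y_{South} by −1/3 × 9 = −3. South's best response falls — the actions are strategic substitutes.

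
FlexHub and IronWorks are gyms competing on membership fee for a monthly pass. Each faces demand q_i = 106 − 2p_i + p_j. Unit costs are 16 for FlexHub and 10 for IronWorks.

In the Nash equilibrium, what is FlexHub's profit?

FlexHub's profit: π = (p_{FlexHub} − 16)(106 − 2p_{FlexHub} + p_{IronWorks}).
∂π/∂p_{FlexHub} = 138 − 4p_{FlexHub} + p_{IronWorks} = 0 ⇒ p_{FlexHub} = 34.5 + 0.25p_{IronWorks}.
Similarly p_{IronWorks} = 31.5 + 0.25p_{FlexHub}.
Plugging p_{IronWorks} into FlexHub's best response: p_{FlexHub} = 34.5 + 0.25(31.5 + 0.25p_{FlexHub}) ⇒ 0.9375p_{FlexHub} = 42.375, so p_{FlexHub} = 45.2.
Then p_{IronWorks} = 31.5 + 0.25·45.2 = 42.8.
q_{FlexHub} = 106 − 2·45.2 + 42.8 = 58.4.
Profit = (45.2 − 16)·58.4 = 1705.28.

1705.28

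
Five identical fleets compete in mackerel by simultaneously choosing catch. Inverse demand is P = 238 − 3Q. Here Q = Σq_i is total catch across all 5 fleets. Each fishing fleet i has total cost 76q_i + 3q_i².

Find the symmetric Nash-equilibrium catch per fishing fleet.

6.75

A representative fishing fleet's profit is π_i = q_i(238 − 3Q) − 76q_i − 3q_i², with Q = q_i + Σ_{j≠i} q_j.
First-order condition: 162 − 12q_i − 3Σ_{j≠i} q_j = 0.
Imposing symmetry (q_j = q for all j) turns Σ_{j≠i} q_j into 4q, so 162 = 24q and q = 6.75.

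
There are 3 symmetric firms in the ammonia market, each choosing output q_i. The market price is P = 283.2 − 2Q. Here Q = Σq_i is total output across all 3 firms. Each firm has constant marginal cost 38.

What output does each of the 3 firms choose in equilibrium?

A representative firm's profit is π_i = q_i(283.2 − 2Q) − 38q_i, with Q = q_i + Σ_{j≠i} q_j.
First-order condition: 245.2 − 4q_i − 2Σ_{j≠i} q_j = 0.
With identical firms, set every q_j = q: then 245.2 − 4q − 4q = 0, i.e. q = 245.2/8 = 30.65.

30.65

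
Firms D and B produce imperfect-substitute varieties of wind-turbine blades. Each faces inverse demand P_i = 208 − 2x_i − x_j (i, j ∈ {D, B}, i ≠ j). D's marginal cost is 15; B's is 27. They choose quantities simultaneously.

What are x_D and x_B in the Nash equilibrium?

39.4, 35.4

Firm D's profit: π = x_D(208 − 2x_D − x_B) − 15x_D.
∂π/∂x_D = 193 − 4x_D − x_B = 0 ⇒ x_D = 48.25 − 0.25x_B.
Similarly x_B = 45.25 − 0.25x_D.
Plugging x_B into D's best response: x_D = 48.25 − 0.25(45.25 − 0.25x_D) ⇒ 0.9375x_D = 36.9375, so x_D = 39.4.
Then x_B = 45.25 − 0.25·39.4 = 35.4.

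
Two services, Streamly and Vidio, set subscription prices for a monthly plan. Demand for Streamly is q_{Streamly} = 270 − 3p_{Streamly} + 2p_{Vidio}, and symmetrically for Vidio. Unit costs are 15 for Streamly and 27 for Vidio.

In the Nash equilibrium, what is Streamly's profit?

Streamly's profit: π = (p_{Streamly} − 15)(270 − 3p_{Streamly} + 2p_{Vidio}).
∂π/∂p_{Streamly} = 315 − 6p_{Streamly} + 2p_{Vidio} = 0 ⇒ p_{Streamly} = 52.5 + (1/3)p_{Vidio}.
Similarly p_{Vidio} = 58.5 + (1/3)p_{Streamly}.
Substituting the second reaction function into the first: p_{Streamly} = 52.5 + (1/3)(58.5 + (1/3)p_{Streamly}), which gives (8/9)p_{Streamly} = 72 ⇒ p_{Streamly} = 81.
Then p_{Vidio} = 58.5 + (1/3)·81 = 85.5.
q_{Streamly} = 270 − 3·81 + 2·85.5 = 198.
Profit = (81 − 15)·198 = 13068.

13068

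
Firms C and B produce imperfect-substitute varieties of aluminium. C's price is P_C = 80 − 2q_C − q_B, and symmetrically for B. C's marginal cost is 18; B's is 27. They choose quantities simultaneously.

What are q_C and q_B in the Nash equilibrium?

13, 10

Firm C's profit: π = q_C(80 − 2q_C − q_B) − 18q_C.
∂π/∂q_C = 62 − 4q_C − q_B = 0 ⇒ q_C = 15.5 − 0.25q_B.
Similarly q_B = 13.25 − 0.25q_C.
Substituting the second reaction function into the first: q_C = 15.5 − 0.25(13.25 − 0.25q_C), which gives 0.9375q_C = 12.1875 ⇒ q_C = 13.
Then q_B = 13.25 − 0.25·13 = 10.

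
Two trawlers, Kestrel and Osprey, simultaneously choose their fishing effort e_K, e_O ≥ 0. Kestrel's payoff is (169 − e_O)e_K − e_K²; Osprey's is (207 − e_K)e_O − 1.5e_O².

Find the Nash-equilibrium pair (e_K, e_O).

Expanding Kestrel's payoff: 169e_K − e_Oe_K − e_K².
∂π/∂e_K = 169 − e_O − 2e_K = 0, so e_K = 84.5 − 0.5e_O.
Likewise for Osprey: e_O = 69 − (1/3)e_K.
Solving the two reaction functions simultaneously: (1 − (−0.5)(−1/3))e_K = 84.5 − 0.5·69, so (5/6)e_K = 50 and e_K = 60.
Then e_O = 69 − (1/3)·60 = 49.

60, 49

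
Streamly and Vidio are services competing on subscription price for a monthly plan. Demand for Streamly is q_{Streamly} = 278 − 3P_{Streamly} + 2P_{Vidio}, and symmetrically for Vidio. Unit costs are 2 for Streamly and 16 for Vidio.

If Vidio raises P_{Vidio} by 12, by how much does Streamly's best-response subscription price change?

Streamly's profit: π = (P_{Streamly} − 2)(278 − 3P_{Streamly} + 2P_{Vidio}).
∂π/∂P_{Streamly} = 284 − 6P_{Streamly} + 2P_{Vidio} = 0 ⇒ P_{Streamly} = 142/3 + (1/3)P_{Vidio}.
The reaction-function slope is 1/3, so a 12-unit rise in P_{Vidio} moves P_{Streamly} by 1/3 × 12 = 4. Streamly's best response rises — the actions are strategic complements.

4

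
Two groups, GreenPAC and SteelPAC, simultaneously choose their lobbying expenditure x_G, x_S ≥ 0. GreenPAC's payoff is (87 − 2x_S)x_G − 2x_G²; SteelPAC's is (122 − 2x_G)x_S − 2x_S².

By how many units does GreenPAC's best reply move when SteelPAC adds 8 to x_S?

Expanding GreenPAC's payoff: 87x_G − 2x_Sx_G − 2x_G².
∂π/∂x_G = 87 − 2x_S − 4x_G = 0, so x_G = 21.75 − 0.5x_S.
The reaction-function slope is −0.5, so an 8-unit rise in x_S moves x_G by −0.5 × 8 = −4. GreenPAC's best response falls — the actions are strategic substitutes.

-4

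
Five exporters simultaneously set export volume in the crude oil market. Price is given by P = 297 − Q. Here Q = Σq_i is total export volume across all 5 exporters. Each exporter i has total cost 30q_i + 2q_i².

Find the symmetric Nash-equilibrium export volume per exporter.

A representative exporter's profit is π_i = q_i(297 − Q) − 30q_i − 2q_i², with Q = q_i + Σ_{j≠i} q_j.
First-order condition: 267 − 6q_i − Σ_{j≠i} q_j = 0.
With identical exporters, set every q_j = q: then 267 − 6q − 4q = 0, i.e. q = 267/10 = 26.7.

26.7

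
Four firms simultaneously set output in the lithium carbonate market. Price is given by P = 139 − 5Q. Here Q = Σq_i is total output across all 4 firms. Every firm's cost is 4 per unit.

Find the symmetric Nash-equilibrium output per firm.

A representative firm's profit is π_i = q_i(139 − 5Q) − 4q_i, with Q = q_i + Σ_{j≠i} q_j.
First-order condition: 135 − 10q_i − 5Σ_{j≠i} q_j = 0.
Imposing symmetry (q_j = q for all j) turns Σ_{j≠i} q_j into 3q, so 135 = 25q and q = 5.4.

5.4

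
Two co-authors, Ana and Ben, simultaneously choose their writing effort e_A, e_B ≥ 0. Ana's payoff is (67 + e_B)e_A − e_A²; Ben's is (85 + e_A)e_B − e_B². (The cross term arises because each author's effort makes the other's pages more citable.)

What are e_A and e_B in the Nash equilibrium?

Expanding Ana's payoff: 67e_A + e_Be_A − e_A².
∂π/∂e_A = 67 + e_B − 2e_A = 0, so e_A = 33.5 + 0.5e_B.
Likewise for Ben: e_B = 42.5 + 0.5e_A.
Plugging e_B into Ana's best response: e_A = 33.5 + 0.5(42.5 + 0.5e_A) ⇒ 0.75e_A = 54.75, so e_A = 73.
Then e_B = 42.5 + 0.5·73 = 79.

73, 79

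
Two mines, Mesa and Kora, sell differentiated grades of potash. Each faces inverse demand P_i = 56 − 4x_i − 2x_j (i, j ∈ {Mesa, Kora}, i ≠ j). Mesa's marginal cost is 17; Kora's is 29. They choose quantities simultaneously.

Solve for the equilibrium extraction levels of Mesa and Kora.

Mine Mesa's profit: π = x_{Mesa}(56 − 4x_{Mesa} − 2x_{Kora}) − 17x_{Mesa}.
∂π/∂x_{Mesa} = 39 − 8x_{Mesa} − 2x_{Kora} = 0 ⇒ x_{Mesa} = 4.875 − 0.25x_{Kora}.
Similarly x_{Kora} = 3.375 − 0.25x_{Mesa}.
Solving the two reaction functions simultaneously: (1 − (−0.25)(−0.25))x_{Mesa} = 4.875 − 0.25·3.375, so 0.9375x_{Mesa} = 129/32 and x_{Mesa} = 4.3.
Then x_{Kora} = 3.375 − 0.25·4.3 = 2.3.

4.3, 2.3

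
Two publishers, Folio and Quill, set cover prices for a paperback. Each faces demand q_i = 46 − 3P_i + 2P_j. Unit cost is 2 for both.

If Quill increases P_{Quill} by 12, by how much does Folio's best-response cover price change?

Folio's profit: π = (P_{Folio} − 2)(46 − 3P_{Folio} + 2P_{Quill}).
∂π/∂P_{Folio} = 52 − 6P_{Folio} + 2P_{Quill} = 0 ⇒ P_{Folio} = 26/3 + (1/3)P_{Quill}.
The reaction-function slope is 1/3, so a 12-unit rise in P_{Quill} moves P_{Folio} by 1/3 × 12 = 4. Folio's best response rises — the actions are strategic complements.

4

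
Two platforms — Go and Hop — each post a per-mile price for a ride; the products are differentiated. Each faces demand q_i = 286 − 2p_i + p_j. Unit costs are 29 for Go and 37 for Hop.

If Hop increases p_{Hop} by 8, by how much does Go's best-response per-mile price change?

2

Go's profit: π = (p_{Go} − 29)(286 − 2p_{Go} + p_{Hop}).
∂π/∂p_{Go} = 344 − 4p_{Go} + p_{Hop} = 0 ⇒ p_{Go} = 86 + 0.25p_{Hop}.
The reaction-function slope is 0.25, so an 8-unit rise in p_{Hop} moves p_{Go} by 0.25 × 8 = 2. Go's best response rises — the actions are strategic complements.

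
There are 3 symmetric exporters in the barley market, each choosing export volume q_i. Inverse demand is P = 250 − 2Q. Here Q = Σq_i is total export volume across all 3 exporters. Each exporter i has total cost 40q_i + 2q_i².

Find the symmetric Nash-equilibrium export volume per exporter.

17.5

A representative exporter's profit is π_i = q_i(250 − 2Q) − 40q_i − 2q_i², with Q = q_i + Σ_{j≠i} q_j.
First-order condition: 210 − 8q_i − 2Σ_{j≠i} q_j = 0.
In a symmetric equilibrium every exporter chooses the same q, so Σ_{j≠i} q_j = 2q. The condition becomes 210 − 12q = 0, giving q = 210/12 = 17.5.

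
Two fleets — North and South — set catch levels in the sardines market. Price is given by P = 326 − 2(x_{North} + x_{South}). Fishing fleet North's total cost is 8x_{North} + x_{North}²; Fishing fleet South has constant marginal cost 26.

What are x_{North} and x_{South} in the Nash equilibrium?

Fishing fleet North's profit: π = x_{North}(326 − 2(x_{North} + x_{South})) − 8x_{North} − x_{North}².
∂π/∂x_{North} = 318 − 6x_{North} − 2x_{South} = 0, so x_{North} = 53 − (1/3)x_{South}.
For South: ∂π/∂x_{South} = 300 − 4x_{South} − 2x_{North} = 0 ⇒ x_{South} = 75 − 0.5x_{North}.
Plugging x_{South} into North's best response: x_{North} = 53 − (1/3)(75 − 0.5x_{North}) ⇒ (5/6)x_{North} = 28, so x_{North} = 33.6.
Then x_{South} = 75 − 0.5·33.6 = 58.2.

33.6, 58.2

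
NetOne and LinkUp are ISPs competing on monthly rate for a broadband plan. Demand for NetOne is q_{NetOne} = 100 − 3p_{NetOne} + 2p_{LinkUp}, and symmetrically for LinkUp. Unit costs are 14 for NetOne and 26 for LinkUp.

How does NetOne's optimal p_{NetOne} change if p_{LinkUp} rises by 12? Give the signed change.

4

NetOne's profit: π = (p_{NetOne} − 14)(100 − 3p_{NetOne} + 2p_{LinkUp}).
∂π/∂p_{NetOne} = 142 − 6p_{NetOne} + 2p_{LinkUp} = 0 ⇒ p_{NetOne} = 71/3 + (1/3)p_{LinkUp}.
The reaction-function slope is 1/3, so a 12-unit rise in p_{LinkUp} moves p_{NetOne} by 1/3 × 12 = 4. NetOne's best response rises — the actions are strategic complements.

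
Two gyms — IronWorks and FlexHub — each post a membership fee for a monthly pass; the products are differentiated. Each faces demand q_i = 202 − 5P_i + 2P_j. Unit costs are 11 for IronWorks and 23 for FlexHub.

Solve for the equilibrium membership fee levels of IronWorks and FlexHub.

IronWorks's profit: π = (P_{IronWorks} − 11)(202 − 5P_{IronWorks} + 2P_{FlexHub}).
∂π/∂P_{IronWorks} = 257 − 10P_{IronWorks} + 2P_{FlexHub} = 0 ⇒ P_{IronWorks} = 25.7 + 0.2P_{FlexHub}.
Similarly P_{FlexHub} = 31.7 + 0.2P_{IronWorks}.
Solving the two reaction functions simultaneously: (1 − (0.2)(0.2))P_{IronWorks} = 25.7 + 0.2·31.7, so 0.96P_{IronWorks} = 32.04 and P_{IronWorks} = 33.375.
Then P_{FlexHub} = 31.7 + 0.2·33.375 = 38.375.

33.375, 38.375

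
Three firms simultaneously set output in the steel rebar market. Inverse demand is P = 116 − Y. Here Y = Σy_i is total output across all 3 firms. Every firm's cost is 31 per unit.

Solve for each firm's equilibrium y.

21.25

A representative firm's profit is π_i = y_i(116 − Y) − 31y_i, with Y = y_i + Σ_{j≠i} y_j.
First-order condition: 85 − 2y_i − Σ_{j≠i} y_j = 0.
Imposing symmetry (y_j = y for all j) turns Σ_{j≠i} y_j into 2y, so 85 = 4y and y = 21.25.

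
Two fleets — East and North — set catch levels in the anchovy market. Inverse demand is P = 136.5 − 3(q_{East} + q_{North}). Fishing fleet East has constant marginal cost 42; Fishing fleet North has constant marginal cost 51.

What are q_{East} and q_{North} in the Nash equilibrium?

Fishing fleet East's profit: π = q_{East}(136.5 − 3(q_{East} + q_{North})) − 42q_{East}.
∂π/∂q_{East} = 94.5 − 6q_{East} − 3q_{North} = 0, so q_{East} = 15.75 − 0.5q_{North}.
By the same steps for North: q_{North} = 14.25 − 0.5q_{East}.
Substituting the second reaction function into the first: q_{East} = 15.75 − 0.5(14.25 − 0.5q_{East}), which gives 0.75q_{East} = 8.625 ⇒ q_{East} = 11.5.
Then q_{North} = 14.25 − 0.5·11.5 = 8.5.

11.5, 8.5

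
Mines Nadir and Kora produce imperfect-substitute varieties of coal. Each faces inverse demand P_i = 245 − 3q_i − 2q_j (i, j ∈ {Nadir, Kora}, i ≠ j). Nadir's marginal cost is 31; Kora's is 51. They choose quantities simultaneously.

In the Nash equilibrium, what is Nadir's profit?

Mine Nadir's profit: π = q_{Nadir}(245 − 3q_{Nadir} − 2q_{Kora}) − 31q_{Nadir}.
∂π/∂q_{Nadir} = 214 − 6q_{Nadir} − 2q_{Kora} = 0 ⇒ q_{Nadir} = 107/3 − (1/3)q_{Kora}.
Similarly q_{Kora} = 97/3 − (1/3)q_{Nadir}.
Plugging q_{Kora} into Nadir's best response: q_{Nadir} = 107/3 − (1/3)(97/3 − (1/3)q_{Nadir}) ⇒ (8/9)q_{Nadir} = 224/9, so q_{Nadir} = 28.
Then q_{Kora} = 97/3 − (1/3)·28 = 23.
P_{Nadir} = 245 − 3·28 − 2·23 = 115.
Profit = (115 − 31)·28 = 2352.

2352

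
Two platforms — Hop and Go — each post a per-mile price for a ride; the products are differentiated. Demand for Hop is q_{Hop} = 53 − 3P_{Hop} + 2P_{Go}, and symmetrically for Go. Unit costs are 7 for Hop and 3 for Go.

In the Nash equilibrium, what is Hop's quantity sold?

32.25

Hop's profit: π = (P_{Hop} − 7)(53 − 3P_{Hop} + 2P_{Go}).
∂π/∂P_{Hop} = 74 − 6P_{Hop} + 2P_{Go} = 0 ⇒ P_{Hop} = 37/3 + (1/3)P_{Go}.
Similarly P_{Go} = 31/3 + (1/3)P_{Hop}.
Solving the two reaction functions simultaneously: (1 − (1/3)(1/3))P_{Hop} = 37/3 + (1/3)·(31/3), so (8/9)P_{Hop} = 142/9 and P_{Hop} = 17.75.
Then P_{Go} = 31/3 + (1/3)·17.75 = 16.25.
q_{Hop} = 53 − 3·17.75 + 2·16.25 = 32.25.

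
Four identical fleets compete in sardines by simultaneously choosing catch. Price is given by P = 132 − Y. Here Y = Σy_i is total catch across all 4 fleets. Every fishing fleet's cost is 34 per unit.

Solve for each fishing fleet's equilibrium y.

19.6

A representative fishing fleet's profit is π_i = y_i(132 − Y) − 34y_i, with Y = y_i + Σ_{j≠i} y_j.
First-order condition: 98 − 2y_i − Σ_{j≠i} y_j = 0.
In a symmetric equilibrium every fishing fleet chooses the same y, so Σ_{j≠i} y_j = 3y. The condition becomes 98 − 5y = 0, giving y = 98/5 = 19.6.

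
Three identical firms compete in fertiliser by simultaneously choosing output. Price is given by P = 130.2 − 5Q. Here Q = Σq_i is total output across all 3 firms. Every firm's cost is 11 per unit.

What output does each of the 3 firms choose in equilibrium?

5.96

A representative firm's profit is π_i = q_i(130.2 − 5Q) − 11q_i, with Q = q_i + Σ_{j≠i} q_j.
First-order condition: 119.2 − 10q_i − 5Σ_{j≠i} q_j = 0.
Imposing symmetry (q_j = q for all j) turns Σ_{j≠i} q_j into 2q, so 119.2 = 20q and q = 5.96.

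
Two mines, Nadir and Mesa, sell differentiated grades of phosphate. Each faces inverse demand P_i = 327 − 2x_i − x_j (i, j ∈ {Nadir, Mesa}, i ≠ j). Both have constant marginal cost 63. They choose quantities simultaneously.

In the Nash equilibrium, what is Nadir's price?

Mine Nadir's profit: π = x_{Nadir}(327 − 2x_{Nadir} − x_{Mesa}) − 63x_{Nadir}.
∂π/∂x_{Nadir} = 264 − 4x_{Nadir} − x_{Mesa} = 0 ⇒ x_{Nadir} = 66 − 0.25x_{Mesa}.
By symmetry x_{Mesa} = x_{Nadir}; substituting into the reaction function, 1.25x_{Nadir} = 66 and x_{Nadir} = 52.8.
P_{Nadir} = 327 − 2·52.8 − 52.8 = 168.6.

168.6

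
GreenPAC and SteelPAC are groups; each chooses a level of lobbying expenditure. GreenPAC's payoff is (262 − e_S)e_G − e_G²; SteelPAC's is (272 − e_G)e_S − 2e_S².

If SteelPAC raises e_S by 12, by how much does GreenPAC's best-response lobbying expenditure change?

-6

Expanding GreenPAC's payoff: 262e_G − e_Se_G − e_G².
∂π/∂e_G = 262 − e_S − 2e_G = 0, so e_G = 131 − 0.5e_S.
The reaction-function slope is −0.5, so a 12-unit rise in e_S moves e_G by −0.5 × 12 = −6. GreenPAC's best response falls — the actions are strategic substitutes.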